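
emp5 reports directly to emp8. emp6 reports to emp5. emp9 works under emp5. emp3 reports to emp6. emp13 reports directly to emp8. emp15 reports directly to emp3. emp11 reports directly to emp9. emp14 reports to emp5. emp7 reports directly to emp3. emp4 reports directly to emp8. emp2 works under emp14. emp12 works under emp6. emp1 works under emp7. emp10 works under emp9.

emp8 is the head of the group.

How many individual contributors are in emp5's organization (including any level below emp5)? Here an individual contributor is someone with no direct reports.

The people in emp5's organization with no one reporting to them are emp2, emp10, emp11, emp12, emp1, emp15. That is 6.

6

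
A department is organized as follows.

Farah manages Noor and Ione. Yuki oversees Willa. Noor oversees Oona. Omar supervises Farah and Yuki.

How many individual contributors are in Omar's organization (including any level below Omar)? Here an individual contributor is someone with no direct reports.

3

The people in Omar's organization with no one reporting to them are Willa, Ione, Oona. That is 3.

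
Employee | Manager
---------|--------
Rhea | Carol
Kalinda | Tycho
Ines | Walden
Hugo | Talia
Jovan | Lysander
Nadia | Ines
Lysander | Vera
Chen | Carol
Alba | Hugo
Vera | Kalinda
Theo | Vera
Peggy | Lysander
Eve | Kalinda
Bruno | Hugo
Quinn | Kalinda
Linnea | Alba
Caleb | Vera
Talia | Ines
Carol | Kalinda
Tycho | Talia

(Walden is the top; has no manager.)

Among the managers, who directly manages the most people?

Direct-report counts: Walden has 1; Ines has 2; Talia has 2; Hugo has 2; Alba has 1; Tycho has 1; Kalinda has 4; Carol has 2; Vera has 3; Lysander has 2. The largest is 4, held by Kalinda.

Kalinda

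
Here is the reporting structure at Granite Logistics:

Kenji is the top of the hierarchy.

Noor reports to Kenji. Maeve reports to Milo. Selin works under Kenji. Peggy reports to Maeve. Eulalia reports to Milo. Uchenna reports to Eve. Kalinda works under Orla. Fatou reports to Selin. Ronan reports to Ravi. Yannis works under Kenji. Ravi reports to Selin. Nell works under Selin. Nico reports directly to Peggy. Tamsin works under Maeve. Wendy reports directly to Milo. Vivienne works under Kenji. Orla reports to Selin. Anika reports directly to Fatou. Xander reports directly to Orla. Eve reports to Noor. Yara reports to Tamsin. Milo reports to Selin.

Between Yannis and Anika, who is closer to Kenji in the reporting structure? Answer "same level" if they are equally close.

Yannis

Yannis is 1 level below Kenji; Anika is 3. Yannis is higher.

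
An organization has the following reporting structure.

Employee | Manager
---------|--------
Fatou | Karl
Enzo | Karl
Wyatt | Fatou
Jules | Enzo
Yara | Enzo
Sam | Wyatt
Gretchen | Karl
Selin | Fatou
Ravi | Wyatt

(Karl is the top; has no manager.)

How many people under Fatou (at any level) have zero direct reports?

The people in Fatou's organization with no one reporting to them are Selin, Ravi, Sam. That is 3.

3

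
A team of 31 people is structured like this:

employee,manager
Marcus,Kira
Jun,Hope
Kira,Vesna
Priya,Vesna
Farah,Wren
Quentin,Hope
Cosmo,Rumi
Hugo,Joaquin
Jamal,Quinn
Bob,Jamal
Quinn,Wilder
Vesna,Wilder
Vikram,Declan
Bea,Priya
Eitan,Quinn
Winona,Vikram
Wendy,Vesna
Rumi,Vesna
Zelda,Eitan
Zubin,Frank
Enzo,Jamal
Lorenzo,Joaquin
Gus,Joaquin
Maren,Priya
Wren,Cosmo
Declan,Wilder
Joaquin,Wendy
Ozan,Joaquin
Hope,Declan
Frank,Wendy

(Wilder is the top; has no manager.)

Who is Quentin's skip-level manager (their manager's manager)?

Declan

Quentin reports to Hope, and Hope reports to Declan. So Quentin's skip-level manager is Declan.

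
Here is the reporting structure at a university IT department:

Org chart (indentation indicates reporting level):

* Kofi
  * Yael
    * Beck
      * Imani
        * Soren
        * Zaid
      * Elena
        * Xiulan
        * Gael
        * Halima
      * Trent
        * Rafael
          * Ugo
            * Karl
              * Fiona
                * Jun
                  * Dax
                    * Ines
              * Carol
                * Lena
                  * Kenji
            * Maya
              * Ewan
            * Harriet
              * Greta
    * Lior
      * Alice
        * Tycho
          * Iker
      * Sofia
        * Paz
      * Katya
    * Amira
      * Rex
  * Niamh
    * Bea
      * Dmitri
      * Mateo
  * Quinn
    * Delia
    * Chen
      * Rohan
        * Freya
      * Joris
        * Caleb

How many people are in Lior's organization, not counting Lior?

6

Lior directly manages Alice, Sofia, Katya. Under Alice: Tycho, Iker (2). Under Sofia: Paz (1). Katya has no reports. So Lior's organization is 3 direct reports plus everyone under them: 3 + 2 + 1 = 6.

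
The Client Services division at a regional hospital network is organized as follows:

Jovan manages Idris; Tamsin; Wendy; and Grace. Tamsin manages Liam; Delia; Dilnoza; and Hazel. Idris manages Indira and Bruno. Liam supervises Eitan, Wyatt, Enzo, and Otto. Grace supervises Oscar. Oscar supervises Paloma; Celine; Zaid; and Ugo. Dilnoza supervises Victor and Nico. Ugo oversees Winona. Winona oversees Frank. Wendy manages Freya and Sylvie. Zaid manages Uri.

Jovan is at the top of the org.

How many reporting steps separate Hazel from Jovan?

Chain from Hazel up to Jovan: Hazel → Tamsin → Jovan. That is 2 steps up, so Hazel is 2 levels below Jovan.

2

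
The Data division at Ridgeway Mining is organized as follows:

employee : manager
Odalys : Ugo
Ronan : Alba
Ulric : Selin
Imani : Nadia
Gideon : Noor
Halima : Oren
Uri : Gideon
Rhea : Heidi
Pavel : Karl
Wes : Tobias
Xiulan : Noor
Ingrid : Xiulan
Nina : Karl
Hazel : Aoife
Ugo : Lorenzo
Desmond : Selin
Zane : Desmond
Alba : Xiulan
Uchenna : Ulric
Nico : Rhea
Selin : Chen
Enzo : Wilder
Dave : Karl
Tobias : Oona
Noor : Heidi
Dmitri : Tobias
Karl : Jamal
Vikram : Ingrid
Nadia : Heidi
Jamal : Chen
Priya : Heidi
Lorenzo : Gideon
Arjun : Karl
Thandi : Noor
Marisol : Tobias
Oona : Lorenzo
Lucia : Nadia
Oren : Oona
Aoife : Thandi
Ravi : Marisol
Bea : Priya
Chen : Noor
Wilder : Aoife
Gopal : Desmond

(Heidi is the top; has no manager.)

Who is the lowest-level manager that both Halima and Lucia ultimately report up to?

Halima's chain of managers is Oren, Oona, Lorenzo, Gideon, Noor, Heidi. Lucia's chain of managers is Nadia, Heidi. The first manager that appears in both chains is Heidi.

Heidi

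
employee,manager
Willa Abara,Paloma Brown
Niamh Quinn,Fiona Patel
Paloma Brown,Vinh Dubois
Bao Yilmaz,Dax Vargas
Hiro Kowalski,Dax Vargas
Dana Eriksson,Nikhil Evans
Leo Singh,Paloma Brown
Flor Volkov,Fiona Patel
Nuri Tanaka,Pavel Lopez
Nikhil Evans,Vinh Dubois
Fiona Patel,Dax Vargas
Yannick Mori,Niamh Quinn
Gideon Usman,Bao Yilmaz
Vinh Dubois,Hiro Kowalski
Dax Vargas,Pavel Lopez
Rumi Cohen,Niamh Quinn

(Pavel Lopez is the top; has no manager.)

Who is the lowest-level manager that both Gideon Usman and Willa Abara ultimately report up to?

Gideon Usman's chain of managers is Bao Yilmaz, Dax Vargas, Pavel Lopez. Willa Abara's chain of managers is Paloma Brown, Vinh Dubois, Hiro Kowalski, Dax Vargas, Pavel Lopez. The first manager that appears in both chains is Dax Vargas.

Dax Vargas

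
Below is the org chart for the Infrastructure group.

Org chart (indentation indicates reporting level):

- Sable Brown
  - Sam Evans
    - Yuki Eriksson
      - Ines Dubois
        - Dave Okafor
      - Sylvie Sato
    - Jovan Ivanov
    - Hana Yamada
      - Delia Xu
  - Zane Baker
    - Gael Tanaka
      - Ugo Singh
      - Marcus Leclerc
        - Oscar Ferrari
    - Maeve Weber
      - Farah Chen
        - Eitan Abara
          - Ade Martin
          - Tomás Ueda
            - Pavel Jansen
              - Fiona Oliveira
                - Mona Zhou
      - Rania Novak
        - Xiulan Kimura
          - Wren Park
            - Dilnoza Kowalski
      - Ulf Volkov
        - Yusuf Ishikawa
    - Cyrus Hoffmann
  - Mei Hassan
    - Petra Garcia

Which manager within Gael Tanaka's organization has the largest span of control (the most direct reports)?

Direct-report counts within Gael Tanaka's organization: Gael Tanaka has 2; Marcus Leclerc has 1. The largest is 2, held by Gael Tanaka.

Gael Tanaka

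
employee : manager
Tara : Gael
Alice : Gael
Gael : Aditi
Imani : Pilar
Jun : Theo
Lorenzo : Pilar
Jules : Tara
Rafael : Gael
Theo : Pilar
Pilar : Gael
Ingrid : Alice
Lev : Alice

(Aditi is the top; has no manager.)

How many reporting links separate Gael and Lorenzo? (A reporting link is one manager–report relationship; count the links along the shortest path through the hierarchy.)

2

Lorenzo is in Gael's organization: the chain from Lorenzo up to Gael is Lorenzo → Pilar → Gael, which is 2 links.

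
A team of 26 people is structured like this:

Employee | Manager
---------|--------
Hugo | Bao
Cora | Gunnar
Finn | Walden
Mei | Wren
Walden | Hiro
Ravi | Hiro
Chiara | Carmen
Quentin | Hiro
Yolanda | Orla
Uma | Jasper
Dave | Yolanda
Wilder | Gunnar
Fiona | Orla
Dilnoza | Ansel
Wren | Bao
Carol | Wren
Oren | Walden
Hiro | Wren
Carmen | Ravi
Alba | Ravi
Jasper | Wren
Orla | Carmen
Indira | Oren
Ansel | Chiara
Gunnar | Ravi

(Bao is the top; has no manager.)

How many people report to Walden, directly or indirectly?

3

Walden directly manages Finn, Oren. Finn has no reports. Under Oren: Indira (1). So Walden's organization is 2 direct reports plus everyone under them: 1 + 2 = 3.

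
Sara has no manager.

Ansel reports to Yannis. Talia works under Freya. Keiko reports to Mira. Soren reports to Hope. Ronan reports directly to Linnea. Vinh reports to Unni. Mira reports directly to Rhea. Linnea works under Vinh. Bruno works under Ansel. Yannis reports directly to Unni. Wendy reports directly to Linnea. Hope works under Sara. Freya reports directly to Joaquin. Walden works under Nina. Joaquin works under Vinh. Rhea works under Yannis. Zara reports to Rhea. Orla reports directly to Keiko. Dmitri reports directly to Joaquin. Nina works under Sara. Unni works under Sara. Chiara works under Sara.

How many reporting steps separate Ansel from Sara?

3

Chain from Ansel up to Sara: Ansel → Yannis → Unni → Sara. That is 3 steps up, so Ansel is 3 levels below Sara.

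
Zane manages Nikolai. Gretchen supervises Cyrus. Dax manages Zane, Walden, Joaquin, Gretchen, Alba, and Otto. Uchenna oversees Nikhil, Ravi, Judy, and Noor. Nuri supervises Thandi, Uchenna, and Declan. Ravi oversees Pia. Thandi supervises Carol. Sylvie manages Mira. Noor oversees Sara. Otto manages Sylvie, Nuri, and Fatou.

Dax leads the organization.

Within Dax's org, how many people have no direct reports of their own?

The people in Dax's organization with no one reporting to them are Walden, Alba, Joaquin, Cyrus, Nikolai, Fatou, Declan, Sara, Judy, Pia, Nikhil, Carol, Mira. That is 13.

13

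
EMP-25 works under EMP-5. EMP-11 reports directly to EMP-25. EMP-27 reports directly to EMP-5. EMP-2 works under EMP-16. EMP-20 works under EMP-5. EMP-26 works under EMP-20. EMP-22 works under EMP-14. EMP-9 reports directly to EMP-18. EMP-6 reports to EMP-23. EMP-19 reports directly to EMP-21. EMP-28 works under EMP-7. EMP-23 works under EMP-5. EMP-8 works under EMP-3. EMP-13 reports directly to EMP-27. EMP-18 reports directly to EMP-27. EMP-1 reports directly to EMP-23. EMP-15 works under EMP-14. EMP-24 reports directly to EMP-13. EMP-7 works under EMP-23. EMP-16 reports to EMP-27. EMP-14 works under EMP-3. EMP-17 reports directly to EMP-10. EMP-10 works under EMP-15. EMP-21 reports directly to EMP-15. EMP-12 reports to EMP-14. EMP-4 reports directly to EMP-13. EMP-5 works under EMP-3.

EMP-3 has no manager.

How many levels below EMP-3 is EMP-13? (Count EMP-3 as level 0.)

Chain from EMP-13 up to EMP-3: EMP-13 → EMP-27 → EMP-5 → EMP-3. That is 3 steps up, so EMP-13 is 3 levels below EMP-3.

3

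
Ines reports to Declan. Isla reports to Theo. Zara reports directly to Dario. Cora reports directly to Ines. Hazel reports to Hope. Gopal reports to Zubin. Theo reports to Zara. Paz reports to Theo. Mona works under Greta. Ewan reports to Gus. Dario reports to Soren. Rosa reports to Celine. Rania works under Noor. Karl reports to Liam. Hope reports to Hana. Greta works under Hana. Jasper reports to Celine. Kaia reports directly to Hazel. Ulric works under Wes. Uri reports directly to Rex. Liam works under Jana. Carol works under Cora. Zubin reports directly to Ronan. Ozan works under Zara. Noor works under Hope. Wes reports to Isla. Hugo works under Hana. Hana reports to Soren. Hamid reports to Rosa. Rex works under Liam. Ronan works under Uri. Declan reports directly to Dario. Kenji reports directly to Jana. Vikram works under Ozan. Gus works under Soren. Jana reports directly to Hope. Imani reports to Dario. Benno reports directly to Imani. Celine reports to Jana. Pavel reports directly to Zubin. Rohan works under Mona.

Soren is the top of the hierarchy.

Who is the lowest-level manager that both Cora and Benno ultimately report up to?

Cora's chain of managers is Ines, Declan, Dario, Soren. Benno's chain of managers is Imani, Dario, Soren. The first manager that appears in both chains is Dario.

Dario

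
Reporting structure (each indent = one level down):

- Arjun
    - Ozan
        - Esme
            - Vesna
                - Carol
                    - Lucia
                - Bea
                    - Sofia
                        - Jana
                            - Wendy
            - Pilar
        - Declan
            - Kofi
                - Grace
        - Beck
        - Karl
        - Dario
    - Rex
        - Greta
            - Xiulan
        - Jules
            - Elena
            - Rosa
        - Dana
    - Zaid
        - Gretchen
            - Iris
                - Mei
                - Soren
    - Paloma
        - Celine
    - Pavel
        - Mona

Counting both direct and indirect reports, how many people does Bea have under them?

Bea directly manages Sofia. Under Sofia: Jana, Wendy (2). That's 3 in total.

3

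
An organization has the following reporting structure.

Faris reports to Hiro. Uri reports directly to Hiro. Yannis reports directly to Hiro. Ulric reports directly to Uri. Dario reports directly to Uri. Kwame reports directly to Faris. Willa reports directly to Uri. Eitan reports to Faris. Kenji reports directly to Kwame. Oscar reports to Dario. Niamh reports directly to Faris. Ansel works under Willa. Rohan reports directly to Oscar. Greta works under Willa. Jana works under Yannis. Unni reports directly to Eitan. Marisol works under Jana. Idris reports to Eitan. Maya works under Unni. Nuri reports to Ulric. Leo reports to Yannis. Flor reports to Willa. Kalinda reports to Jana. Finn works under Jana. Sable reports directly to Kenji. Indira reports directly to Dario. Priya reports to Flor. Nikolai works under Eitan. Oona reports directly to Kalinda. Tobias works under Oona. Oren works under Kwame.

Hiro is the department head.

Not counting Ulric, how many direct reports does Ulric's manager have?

Ulric reports to Uri. Uri's other direct reports are Dario, Willa — 2 peers.

2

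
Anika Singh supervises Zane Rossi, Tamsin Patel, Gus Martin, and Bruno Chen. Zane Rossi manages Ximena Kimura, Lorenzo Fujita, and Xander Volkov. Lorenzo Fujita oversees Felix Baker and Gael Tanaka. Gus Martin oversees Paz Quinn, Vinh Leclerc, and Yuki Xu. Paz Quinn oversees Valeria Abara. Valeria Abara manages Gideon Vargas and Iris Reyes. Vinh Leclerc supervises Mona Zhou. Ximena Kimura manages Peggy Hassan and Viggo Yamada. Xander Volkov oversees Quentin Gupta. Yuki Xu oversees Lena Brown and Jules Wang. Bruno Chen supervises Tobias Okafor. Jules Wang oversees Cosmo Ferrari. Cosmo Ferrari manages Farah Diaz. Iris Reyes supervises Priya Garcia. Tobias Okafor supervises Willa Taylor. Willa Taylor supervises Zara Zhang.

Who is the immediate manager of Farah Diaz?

Cosmo Ferrari

Farah Diaz reports directly to Cosmo Ferrari.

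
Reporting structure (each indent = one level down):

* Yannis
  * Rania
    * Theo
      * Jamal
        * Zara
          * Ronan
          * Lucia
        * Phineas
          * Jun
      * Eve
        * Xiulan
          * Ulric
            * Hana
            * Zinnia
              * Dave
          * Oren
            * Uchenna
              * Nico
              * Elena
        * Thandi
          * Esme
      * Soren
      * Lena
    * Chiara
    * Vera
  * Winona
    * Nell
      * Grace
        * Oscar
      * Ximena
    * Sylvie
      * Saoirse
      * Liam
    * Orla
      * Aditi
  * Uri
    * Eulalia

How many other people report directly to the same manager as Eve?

3

Eve reports to Theo. Theo's other direct reports are Jamal, Soren, Lena — 3 peers.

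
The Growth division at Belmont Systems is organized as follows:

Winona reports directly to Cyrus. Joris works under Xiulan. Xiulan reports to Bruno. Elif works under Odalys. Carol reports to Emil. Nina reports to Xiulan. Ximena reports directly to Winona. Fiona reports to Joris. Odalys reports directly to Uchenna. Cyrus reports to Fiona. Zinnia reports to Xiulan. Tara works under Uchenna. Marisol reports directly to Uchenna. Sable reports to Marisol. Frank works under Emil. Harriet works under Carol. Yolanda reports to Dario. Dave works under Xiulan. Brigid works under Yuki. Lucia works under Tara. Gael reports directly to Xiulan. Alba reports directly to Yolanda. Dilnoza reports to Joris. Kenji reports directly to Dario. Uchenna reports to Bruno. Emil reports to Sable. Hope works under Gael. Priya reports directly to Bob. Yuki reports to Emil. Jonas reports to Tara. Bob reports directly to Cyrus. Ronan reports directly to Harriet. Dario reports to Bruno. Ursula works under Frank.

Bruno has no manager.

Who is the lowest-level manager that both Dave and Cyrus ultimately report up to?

Dave's chain of managers is Xiulan, Bruno. Cyrus's chain of managers is Fiona, Joris, Xiulan, Bruno. The first manager that appears in both chains is Xiulan.

Xiulan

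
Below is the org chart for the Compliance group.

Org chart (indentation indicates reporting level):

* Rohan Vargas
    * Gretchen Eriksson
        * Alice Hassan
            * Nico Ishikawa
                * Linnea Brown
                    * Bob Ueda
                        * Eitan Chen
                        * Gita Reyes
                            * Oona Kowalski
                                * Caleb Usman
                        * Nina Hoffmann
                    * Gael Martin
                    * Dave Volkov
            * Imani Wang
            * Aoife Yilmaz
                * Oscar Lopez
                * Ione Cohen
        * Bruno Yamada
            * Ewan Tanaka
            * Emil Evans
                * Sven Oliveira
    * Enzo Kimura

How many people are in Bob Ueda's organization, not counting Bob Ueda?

Bob Ueda directly manages Eitan Chen, Gita Reyes, Nina Hoffmann. Eitan Chen has no reports. Under Gita Reyes: Oona Kowalski, Caleb Usman (2). Nina Hoffmann has no reports. So Bob Ueda's organization is 3 direct reports plus everyone under them: 1 + 3 + 1 = 5.

5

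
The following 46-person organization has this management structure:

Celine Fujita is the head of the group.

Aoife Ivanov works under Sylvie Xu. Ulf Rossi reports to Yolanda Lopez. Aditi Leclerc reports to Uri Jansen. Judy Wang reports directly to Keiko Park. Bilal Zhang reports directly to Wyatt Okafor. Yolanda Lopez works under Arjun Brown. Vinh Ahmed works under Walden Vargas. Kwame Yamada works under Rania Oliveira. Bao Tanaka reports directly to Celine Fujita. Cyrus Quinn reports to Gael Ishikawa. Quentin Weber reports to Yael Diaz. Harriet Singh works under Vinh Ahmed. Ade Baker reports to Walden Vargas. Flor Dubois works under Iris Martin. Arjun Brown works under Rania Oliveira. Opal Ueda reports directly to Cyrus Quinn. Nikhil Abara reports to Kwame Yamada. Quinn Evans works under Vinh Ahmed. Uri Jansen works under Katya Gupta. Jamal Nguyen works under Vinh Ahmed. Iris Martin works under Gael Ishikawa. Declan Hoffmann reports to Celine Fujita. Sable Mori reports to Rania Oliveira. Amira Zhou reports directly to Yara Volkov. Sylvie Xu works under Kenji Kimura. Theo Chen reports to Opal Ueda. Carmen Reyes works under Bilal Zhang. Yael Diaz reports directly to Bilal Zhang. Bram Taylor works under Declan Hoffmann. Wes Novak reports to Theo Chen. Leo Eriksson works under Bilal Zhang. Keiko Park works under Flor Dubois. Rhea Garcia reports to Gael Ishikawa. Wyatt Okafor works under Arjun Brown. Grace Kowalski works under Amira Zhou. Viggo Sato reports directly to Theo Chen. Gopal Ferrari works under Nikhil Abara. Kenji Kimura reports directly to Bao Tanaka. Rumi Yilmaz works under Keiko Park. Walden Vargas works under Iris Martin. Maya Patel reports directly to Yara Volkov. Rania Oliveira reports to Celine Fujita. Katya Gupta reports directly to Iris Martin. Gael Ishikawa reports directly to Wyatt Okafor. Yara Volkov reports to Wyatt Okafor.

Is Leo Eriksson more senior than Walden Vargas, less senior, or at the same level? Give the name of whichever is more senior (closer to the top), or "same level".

Leo Eriksson

Leo Eriksson is 5 levels below Celine Fujita; Walden Vargas is 6. Leo Eriksson is higher.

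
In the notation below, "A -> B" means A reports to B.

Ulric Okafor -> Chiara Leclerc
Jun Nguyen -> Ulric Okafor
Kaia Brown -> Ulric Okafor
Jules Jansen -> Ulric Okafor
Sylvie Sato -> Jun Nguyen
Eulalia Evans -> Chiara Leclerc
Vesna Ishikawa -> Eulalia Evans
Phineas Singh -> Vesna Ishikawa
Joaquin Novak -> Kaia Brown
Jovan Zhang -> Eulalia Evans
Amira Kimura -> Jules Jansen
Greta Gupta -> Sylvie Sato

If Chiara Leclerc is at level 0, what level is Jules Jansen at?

2

Chain from Jules Jansen up to Chiara Leclerc: Jules Jansen → Ulric Okafor → Chiara Leclerc. That is 2 steps up, so Jules Jansen is 2 levels below Chiara Leclerc.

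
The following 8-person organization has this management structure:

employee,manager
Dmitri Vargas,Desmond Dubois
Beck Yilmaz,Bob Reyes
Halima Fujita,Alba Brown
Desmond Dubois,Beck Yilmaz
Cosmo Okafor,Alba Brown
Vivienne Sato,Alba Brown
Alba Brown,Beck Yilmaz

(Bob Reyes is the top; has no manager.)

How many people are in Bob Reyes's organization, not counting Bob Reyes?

7

Bob Reyes directly manages Beck Yilmaz. Under Beck Yilmaz: Desmond Dubois, Dmitri Vargas, Alba Brown, Cosmo Okafor, Vivienne Sato, Halima Fujita (6). That's 7 in total.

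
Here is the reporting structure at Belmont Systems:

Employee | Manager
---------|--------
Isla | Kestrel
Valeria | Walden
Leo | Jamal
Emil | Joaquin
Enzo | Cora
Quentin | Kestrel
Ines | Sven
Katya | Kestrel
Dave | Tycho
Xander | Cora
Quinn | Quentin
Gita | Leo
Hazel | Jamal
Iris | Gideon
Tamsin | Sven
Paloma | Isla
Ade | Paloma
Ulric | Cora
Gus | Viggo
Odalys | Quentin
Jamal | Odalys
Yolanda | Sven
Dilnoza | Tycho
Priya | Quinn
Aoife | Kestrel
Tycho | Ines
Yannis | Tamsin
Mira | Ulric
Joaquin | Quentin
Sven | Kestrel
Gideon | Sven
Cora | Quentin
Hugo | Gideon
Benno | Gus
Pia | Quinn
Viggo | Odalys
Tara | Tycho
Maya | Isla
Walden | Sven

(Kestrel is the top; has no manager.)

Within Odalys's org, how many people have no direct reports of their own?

3

The people in Odalys's organization with no one reporting to them are Gita, Hazel, Benno. That is 3.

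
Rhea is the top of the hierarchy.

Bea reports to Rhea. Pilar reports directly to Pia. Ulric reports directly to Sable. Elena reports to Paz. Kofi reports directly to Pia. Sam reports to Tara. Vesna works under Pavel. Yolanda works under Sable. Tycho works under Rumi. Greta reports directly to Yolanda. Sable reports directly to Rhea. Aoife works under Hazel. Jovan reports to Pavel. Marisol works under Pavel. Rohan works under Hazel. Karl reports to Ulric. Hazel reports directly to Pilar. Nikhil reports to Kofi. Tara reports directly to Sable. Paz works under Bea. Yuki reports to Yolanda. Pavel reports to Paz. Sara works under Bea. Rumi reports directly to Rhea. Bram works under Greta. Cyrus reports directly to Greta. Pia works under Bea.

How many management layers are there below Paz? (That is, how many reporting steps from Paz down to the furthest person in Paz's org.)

The longest chain under Paz runs Paz → Pavel → Jovan, which is 2 levels below Paz.

2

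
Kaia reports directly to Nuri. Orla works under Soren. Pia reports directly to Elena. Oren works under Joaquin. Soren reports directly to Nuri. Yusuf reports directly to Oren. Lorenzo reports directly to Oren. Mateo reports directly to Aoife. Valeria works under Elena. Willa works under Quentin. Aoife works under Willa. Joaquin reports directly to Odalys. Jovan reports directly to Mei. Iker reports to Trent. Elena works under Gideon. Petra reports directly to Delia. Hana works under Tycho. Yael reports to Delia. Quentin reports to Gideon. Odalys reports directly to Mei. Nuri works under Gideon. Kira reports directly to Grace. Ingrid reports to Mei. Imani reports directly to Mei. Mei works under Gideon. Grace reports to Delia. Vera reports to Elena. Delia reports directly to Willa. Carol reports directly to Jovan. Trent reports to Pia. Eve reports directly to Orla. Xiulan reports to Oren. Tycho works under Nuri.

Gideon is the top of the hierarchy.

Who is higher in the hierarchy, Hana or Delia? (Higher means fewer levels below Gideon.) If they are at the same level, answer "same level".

Both Hana and Delia are 3 levels below Gideon.

same level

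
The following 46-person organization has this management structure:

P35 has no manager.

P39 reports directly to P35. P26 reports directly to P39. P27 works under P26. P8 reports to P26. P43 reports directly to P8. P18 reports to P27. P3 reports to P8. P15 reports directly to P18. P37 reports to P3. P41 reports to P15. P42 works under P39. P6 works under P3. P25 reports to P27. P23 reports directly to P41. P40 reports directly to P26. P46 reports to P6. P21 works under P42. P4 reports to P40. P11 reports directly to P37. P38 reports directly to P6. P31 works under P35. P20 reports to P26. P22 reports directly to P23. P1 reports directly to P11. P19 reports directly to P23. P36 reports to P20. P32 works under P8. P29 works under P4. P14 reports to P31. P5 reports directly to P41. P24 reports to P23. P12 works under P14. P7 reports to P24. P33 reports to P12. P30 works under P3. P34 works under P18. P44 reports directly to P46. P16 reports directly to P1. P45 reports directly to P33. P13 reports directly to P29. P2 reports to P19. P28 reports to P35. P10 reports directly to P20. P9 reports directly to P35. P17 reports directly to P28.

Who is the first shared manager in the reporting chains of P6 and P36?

P26

P6's chain of managers is P3, P8, P26, P39, P35. P36's chain of managers is P20, P26, P39, P35. The first manager that appears in both chains is P26.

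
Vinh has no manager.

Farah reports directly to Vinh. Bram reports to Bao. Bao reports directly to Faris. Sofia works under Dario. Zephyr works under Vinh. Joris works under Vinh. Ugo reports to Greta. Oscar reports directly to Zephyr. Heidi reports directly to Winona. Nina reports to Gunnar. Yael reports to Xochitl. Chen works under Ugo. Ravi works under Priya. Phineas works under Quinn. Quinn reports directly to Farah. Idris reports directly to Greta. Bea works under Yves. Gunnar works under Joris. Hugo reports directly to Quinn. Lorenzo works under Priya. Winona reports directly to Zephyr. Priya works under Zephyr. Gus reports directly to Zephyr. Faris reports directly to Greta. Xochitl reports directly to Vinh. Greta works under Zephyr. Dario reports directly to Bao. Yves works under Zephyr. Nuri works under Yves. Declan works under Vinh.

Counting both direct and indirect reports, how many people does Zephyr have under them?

Zephyr directly manages Greta, Priya, Yves, Winona, Oscar, Gus. Under Greta: Idris, Ugo, Chen, Faris, Bao, Dario, Sofia, Bram (8). Under Priya: Lorenzo, Ravi (2). Under Yves: Nuri, Bea (2). Under Winona: Heidi (1). Oscar has no reports. Gus has no reports. So Zephyr's organization is 6 direct reports plus everyone under them: 9 + 3 + 3 + 2 + 1 + 1 = 19.

19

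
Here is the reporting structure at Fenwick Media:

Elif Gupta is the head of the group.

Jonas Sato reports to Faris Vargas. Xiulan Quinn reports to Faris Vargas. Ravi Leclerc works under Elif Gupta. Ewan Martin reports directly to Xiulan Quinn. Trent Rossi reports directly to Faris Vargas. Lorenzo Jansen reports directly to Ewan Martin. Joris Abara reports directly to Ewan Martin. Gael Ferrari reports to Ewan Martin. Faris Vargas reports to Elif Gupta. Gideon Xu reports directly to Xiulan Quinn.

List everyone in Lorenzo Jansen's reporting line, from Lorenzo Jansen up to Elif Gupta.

Lorenzo Jansen -> Ewan Martin -> Xiulan Quinn -> Faris Vargas -> Elif Gupta

Lorenzo Jansen reports to Ewan Martin. Ewan Martin reports to Xiulan Quinn. Xiulan Quinn reports to Faris Vargas. Faris Vargas reports to Elif Gupta. Elif Gupta is at the top.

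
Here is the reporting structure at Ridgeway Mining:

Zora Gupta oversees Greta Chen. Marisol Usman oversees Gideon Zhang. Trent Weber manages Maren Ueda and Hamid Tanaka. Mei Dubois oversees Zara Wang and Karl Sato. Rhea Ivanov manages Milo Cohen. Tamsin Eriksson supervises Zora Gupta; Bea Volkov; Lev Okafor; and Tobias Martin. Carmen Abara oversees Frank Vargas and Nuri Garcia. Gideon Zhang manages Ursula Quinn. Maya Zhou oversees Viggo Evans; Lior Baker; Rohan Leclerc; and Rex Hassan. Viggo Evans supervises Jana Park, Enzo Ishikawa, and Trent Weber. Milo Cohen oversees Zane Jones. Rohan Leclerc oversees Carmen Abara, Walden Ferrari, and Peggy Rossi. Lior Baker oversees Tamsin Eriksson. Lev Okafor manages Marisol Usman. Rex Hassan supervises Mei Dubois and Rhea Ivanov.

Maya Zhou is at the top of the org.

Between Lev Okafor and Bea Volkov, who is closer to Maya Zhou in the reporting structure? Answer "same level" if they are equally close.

Both Lev Okafor and Bea Volkov are 3 levels below Maya Zhou.

same level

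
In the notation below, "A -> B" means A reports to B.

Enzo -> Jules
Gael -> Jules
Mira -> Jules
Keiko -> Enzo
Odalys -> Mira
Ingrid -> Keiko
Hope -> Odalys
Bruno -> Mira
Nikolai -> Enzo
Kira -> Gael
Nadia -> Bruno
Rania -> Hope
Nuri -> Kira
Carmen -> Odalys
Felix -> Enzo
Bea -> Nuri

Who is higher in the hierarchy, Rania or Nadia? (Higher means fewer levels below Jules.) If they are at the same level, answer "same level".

Nadia

Rania is 4 levels below Jules; Nadia is 3. Nadia is higher.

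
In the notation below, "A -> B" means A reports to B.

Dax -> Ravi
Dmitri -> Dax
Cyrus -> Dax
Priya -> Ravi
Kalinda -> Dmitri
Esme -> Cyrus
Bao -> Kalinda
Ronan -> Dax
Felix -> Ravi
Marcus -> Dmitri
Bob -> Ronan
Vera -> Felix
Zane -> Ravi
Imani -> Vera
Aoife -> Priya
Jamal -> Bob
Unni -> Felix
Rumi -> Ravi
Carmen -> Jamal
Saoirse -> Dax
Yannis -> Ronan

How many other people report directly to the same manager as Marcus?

1

Marcus reports to Dmitri. Dmitri's other direct reports are Kalinda — 1 peer.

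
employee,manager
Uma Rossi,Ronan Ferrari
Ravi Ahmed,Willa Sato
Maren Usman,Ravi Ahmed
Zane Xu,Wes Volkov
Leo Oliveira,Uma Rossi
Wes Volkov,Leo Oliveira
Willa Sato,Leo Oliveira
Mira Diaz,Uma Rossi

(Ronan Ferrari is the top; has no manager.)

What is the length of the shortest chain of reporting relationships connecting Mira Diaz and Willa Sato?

3

Mira Diaz is 1 level below Uma Rossi, and Willa Sato is 2 levels below Uma Rossi (their lowest common manager). The shortest path runs up from Mira Diaz to Uma Rossi and back down to Willa Sato: 1 + 2 = 3 links.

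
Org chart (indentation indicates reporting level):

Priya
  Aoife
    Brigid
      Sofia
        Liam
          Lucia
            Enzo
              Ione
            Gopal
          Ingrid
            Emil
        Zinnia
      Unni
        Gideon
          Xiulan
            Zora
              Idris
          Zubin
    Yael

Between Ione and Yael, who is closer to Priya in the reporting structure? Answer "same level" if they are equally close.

Yael

Ione is 7 levels below Priya; Yael is 2. Yael is higher.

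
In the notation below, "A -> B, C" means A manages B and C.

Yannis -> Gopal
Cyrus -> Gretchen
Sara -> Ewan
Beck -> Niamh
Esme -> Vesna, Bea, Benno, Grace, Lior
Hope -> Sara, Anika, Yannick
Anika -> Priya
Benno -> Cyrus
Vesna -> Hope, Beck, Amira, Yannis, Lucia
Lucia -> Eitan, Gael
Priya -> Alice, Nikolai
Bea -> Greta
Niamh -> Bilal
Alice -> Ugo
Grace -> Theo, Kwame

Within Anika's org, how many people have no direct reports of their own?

2

The people in Anika's organization with no one reporting to them are Nikolai, Ugo. That is 2.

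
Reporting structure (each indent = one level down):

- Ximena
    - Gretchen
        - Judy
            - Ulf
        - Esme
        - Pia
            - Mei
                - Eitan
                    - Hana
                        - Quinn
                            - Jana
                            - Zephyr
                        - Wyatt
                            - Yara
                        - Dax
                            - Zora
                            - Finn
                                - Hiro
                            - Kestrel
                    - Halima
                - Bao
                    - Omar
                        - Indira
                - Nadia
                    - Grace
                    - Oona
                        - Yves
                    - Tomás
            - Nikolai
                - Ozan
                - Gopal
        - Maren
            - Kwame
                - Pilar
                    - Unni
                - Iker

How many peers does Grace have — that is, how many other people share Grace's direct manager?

2

Grace reports to Nadia. Nadia's other direct reports are Oona, Tomás — 2 peers.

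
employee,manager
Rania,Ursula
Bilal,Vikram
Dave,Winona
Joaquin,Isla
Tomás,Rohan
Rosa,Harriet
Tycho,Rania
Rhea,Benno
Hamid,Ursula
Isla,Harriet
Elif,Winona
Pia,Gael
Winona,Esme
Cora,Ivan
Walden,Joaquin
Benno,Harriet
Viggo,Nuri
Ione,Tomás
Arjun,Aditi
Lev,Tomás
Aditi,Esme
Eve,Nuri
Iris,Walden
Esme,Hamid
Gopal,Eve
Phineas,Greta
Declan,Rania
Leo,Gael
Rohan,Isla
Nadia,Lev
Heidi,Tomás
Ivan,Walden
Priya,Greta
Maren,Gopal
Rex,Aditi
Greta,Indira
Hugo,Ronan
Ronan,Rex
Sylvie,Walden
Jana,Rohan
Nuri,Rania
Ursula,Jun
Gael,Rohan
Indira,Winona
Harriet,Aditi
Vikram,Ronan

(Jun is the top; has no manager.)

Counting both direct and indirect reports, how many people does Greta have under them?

Greta directly manages Priya, Phineas. Priya has no reports. Phineas has no reports. So Greta's organization is 2 direct reports plus everyone under them: 1 + 1 = 2.

2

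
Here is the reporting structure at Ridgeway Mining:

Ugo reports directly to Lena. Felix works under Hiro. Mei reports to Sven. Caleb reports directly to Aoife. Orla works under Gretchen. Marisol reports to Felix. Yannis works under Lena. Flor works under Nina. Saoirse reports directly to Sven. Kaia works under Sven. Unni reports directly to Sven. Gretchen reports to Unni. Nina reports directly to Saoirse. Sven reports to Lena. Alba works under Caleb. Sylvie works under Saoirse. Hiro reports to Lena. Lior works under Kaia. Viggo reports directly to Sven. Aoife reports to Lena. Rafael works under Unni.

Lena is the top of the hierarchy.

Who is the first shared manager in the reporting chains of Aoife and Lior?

Aoife's chain of managers is Lena. Lior's chain of managers is Kaia, Sven, Lena. The first manager that appears in both chains is Lena.

Lena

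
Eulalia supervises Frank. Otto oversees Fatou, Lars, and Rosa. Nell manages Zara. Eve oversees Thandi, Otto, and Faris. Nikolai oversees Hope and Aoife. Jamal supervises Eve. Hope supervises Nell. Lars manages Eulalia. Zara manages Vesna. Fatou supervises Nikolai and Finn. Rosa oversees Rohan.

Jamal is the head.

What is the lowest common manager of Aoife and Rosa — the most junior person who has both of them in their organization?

Otto

Aoife's chain of managers is Nikolai, Fatou, Otto, Eve, Jamal. Rosa's chain of managers is Otto, Eve, Jamal. The first manager that appears in both chains is Otto.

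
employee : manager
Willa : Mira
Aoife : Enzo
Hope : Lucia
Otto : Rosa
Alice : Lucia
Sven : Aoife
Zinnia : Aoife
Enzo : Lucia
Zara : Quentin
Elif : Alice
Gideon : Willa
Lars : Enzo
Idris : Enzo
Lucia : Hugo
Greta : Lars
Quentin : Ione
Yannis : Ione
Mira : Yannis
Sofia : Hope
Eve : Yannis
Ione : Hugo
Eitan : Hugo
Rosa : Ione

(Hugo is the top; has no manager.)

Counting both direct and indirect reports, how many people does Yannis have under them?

Yannis directly manages Eve, Mira. Eve has no reports. Under Mira: Willa, Gideon (2). So Yannis's organization is 2 direct reports plus everyone under them: 1 + 3 = 4.

4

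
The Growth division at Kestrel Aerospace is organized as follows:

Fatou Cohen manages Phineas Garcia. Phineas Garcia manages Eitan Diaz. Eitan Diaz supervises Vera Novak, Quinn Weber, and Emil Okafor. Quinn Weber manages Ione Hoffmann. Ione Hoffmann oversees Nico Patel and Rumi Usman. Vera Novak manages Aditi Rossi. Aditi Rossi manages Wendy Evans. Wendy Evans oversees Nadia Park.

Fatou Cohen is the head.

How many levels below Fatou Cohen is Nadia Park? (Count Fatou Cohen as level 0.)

6

Chain from Nadia Park up to Fatou Cohen: Nadia Park → Wendy Evans → Aditi Rossi → Vera Novak → Eitan Diaz → Phineas Garcia → Fatou Cohen. That is 6 steps up, so Nadia Park is 6 levels below Fatou Cohen.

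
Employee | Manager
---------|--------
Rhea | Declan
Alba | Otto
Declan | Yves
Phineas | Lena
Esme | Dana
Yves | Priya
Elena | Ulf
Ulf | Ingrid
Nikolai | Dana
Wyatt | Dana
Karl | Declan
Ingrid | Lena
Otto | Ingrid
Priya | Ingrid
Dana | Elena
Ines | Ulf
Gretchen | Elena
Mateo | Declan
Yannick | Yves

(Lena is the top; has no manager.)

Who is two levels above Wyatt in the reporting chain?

Elena

Wyatt reports to Dana, and Dana reports to Elena. So Wyatt's skip-level manager is Elena.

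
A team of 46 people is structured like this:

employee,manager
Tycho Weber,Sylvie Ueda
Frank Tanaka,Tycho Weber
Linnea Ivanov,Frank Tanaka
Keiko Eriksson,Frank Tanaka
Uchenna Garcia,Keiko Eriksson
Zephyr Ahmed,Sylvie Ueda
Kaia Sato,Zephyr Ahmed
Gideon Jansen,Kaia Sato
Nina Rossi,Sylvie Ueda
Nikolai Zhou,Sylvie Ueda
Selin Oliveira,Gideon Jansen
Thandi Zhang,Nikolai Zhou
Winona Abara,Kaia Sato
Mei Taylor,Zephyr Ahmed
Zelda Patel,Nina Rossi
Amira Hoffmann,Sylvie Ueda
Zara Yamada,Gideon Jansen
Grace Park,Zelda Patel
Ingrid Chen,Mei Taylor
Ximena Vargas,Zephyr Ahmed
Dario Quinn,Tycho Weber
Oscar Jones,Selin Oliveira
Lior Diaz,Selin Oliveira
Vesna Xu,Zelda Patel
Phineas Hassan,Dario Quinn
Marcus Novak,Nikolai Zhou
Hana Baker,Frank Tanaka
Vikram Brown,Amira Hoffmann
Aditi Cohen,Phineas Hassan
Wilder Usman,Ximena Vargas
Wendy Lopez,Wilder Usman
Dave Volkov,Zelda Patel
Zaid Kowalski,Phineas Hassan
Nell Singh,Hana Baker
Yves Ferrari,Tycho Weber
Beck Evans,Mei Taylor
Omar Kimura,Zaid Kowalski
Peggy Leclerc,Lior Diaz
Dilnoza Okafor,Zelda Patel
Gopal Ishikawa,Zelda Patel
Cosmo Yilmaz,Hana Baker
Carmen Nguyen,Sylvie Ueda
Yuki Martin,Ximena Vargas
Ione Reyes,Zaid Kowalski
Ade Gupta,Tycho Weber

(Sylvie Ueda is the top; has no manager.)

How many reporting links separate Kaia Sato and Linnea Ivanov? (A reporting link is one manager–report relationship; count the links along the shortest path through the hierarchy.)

5

Kaia Sato is 2 levels below Sylvie Ueda, and Linnea Ivanov is 3 levels below Sylvie Ueda (their lowest common manager). The shortest path runs up from Kaia Sato to Sylvie Ueda and back down to Linnea Ivanov: 2 + 3 = 5 links.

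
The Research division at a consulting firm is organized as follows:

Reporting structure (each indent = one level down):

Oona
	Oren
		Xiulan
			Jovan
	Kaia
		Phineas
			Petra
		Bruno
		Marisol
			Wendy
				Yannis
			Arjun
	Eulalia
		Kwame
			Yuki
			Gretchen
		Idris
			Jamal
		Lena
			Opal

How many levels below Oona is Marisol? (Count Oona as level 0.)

2

Chain from Marisol up to Oona: Marisol → Kaia → Oona. That is 2 steps up, so Marisol is 2 levels below Oona.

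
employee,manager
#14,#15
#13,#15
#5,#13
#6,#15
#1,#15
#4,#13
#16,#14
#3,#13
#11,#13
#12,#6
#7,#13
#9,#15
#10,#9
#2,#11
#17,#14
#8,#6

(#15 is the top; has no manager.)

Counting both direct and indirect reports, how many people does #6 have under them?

#6 directly manages #12, #8. #12 has no reports. #8 has no reports. So #6's organization is 2 direct reports plus everyone under them: 1 + 1 = 2.

2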